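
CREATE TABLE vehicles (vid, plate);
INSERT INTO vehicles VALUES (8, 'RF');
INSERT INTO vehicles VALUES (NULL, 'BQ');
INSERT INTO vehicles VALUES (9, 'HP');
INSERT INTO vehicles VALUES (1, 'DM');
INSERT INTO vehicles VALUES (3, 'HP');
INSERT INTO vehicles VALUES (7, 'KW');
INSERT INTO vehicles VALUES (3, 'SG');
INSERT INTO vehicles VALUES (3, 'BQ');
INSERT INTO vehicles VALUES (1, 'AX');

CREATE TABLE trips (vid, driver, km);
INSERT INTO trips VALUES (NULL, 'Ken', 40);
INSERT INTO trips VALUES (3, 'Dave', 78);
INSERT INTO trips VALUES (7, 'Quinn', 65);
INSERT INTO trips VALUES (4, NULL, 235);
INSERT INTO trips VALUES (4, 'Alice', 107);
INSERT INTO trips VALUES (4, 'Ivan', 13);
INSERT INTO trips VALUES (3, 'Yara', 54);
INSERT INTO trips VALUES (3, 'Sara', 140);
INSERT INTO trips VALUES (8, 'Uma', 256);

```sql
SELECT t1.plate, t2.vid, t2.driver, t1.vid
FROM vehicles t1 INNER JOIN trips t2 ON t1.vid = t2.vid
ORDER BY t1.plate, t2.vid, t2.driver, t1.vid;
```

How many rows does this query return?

11

INNER JOIN keeps only pairs where the ON condition holds.
Matching on t1.vid = t2.vid. A NULL in a compared column never satisfies the condition.
- t1 row (vid=8): matches 1 t2 row(s) → 1 output row(s).
- t1 row (vid=NULL): no match → dropped.
- t1 row (vid=9): no match → dropped.
- t1 row (vid=1): no match → dropped.
- t1 row (vid=3): matches 3 t2 row(s) → 3 output row(s).
- t1 row (vid=7): matches 1 t2 row(s) → 1 output row(s).
- t1 row (vid=3): matches 3 t2 row(s) → 3 output row(s).
- t1 row (vid=3): matches 3 t2 row(s) → 3 output row(s).
- t1 row (vid=1): no match → dropped.
Total: 11 rows.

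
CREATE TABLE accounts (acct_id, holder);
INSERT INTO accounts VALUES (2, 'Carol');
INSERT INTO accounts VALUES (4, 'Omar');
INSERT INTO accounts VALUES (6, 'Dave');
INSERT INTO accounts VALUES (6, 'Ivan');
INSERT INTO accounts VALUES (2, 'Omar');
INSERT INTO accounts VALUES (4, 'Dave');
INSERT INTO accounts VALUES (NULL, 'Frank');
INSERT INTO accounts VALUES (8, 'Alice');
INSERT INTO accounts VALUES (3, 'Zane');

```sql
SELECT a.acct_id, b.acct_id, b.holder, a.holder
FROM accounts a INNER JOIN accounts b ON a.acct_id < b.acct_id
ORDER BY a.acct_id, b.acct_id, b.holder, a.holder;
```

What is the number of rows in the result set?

25

INNER JOIN keeps only pairs where the ON condition holds.
Matching on a.acct_id < b.acct_id. A NULL in a compared column never satisfies the condition.
Matched pairs: 25.
Total: 25 rows.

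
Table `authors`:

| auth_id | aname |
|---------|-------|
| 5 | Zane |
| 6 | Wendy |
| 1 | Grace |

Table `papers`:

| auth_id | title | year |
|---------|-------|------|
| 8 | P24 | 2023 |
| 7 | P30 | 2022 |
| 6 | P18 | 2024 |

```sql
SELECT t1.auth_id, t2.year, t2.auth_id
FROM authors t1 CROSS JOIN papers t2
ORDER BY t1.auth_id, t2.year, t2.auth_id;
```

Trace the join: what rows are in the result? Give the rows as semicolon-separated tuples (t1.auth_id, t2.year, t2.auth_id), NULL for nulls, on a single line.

CROSS JOIN pairs every row of `authors` with every row of `papers`: 3 × 3 = 9 rows.

(1, 2022, 7); (1, 2023, 8); (1, 2024, 6); (5, 2022, 7); (5, 2023, 8); (5, 2024, 6); (6, 2022, 7); (6, 2023, 8); (6, 2024, 6)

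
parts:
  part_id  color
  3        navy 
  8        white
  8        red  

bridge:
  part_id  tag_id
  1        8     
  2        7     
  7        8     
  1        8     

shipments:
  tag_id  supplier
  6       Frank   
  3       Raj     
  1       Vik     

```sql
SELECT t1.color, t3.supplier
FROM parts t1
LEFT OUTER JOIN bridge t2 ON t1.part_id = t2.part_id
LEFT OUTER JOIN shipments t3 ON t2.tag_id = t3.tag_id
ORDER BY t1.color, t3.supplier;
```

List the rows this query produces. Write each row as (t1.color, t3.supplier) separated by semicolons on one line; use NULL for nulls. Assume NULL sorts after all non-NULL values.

Step 1 — t1 LEFT JOIN t2 on part_id → 3 row(s).
Then LEFT JOIN `shipments t3` on tag_id: each of those 3 rows is kept; rows whose t2.tag_id has no match in t3 get NULL for t3's columns.

(navy, NULL); (red, NULL); (white, NULL)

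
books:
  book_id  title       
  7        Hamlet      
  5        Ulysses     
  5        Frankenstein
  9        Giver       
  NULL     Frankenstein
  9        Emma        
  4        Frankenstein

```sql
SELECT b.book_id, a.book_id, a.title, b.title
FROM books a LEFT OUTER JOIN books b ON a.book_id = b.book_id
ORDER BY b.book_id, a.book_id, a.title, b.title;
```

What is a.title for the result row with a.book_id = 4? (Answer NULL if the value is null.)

Frankenstein

LEFT JOIN keeps every row from `books a`; unmatched rows get NULL for `books b`'s columns.
Matching on a.book_id = b.book_id. A NULL in a compared column never satisfies the condition.
Matched pairs: 10; unmatched a rows kept: 1.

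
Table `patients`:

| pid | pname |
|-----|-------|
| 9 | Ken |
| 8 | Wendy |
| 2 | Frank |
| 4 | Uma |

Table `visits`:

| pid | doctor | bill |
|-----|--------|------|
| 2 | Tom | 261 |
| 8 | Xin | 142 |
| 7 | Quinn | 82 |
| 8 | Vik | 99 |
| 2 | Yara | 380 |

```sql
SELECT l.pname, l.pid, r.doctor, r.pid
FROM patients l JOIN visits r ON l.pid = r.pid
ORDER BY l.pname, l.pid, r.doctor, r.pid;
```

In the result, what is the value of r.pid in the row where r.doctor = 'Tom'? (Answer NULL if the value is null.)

2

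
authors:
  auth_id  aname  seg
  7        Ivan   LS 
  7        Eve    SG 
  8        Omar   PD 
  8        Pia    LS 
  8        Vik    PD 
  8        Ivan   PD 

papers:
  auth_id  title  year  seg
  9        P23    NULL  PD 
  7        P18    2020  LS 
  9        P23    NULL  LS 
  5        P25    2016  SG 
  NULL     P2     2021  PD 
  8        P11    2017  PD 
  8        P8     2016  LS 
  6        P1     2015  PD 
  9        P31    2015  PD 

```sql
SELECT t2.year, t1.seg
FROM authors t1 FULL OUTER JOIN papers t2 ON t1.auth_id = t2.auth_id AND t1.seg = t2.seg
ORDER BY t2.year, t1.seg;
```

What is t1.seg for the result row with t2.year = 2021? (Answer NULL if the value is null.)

NULL

FULL OUTER JOIN keeps every row from both sides; unmatched rows get NULL for the other side's columns.
Matching on t1.auth_id = t2.auth_id AND t1.seg = t2.seg. A NULL in a compared column never satisfies the condition.
- t1 (auth_id=7, seg=LS) pairs with 1 row(s) of t2.
- t1 (auth_id=7, seg=SG) has no partner → padded with NULL.
- t1 (auth_id=8, seg=PD) pairs with 1 row(s) of t2.
- t1 (auth_id=8, seg=LS) pairs with 1 row(s) of t2.
- t1 (auth_id=8, seg=PD) pairs with 1 row(s) of t2.
- t1 (auth_id=8, seg=PD) pairs with 1 row(s) of t2.
- 6 t2 row(s) had no t1 match → kept, t1 columns NULL.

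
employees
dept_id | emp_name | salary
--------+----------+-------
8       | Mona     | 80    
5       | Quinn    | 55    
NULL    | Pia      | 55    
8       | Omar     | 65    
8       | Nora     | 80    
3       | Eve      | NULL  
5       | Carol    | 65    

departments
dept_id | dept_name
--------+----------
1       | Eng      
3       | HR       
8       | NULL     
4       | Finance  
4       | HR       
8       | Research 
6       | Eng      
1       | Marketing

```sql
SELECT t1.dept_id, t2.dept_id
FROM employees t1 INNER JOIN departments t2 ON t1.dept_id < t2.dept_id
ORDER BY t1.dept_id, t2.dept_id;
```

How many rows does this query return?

INNER JOIN keeps only pairs where the ON condition holds.
Matching on t1.dept_id < t2.dept_id. A NULL in a compared column never satisfies the condition.
- t1[0] dept_id=8 → no match; dropped.
- t1[1] dept_id=5 → 3 match(es) in t2 → 3 row(s).
- t1[2] dept_id=NULL → no match; dropped.
- t1[3] dept_id=8 → no match; dropped.
- t1[4] dept_id=8 → no match; dropped.
- t1[5] dept_id=3 → 5 match(es) in t2 → 5 row(s).
- t1[6] dept_id=5 → 3 match(es) in t2 → 3 row(s).
Total: 11 rows.

11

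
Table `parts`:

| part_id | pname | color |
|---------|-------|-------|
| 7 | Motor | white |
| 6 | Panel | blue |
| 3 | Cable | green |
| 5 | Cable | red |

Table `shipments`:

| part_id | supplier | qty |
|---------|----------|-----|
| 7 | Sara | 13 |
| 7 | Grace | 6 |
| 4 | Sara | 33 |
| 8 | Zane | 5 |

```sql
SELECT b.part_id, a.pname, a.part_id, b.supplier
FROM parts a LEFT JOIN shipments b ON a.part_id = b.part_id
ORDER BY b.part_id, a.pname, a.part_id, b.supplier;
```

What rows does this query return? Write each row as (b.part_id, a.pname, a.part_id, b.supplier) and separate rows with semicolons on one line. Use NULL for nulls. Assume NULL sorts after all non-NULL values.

LEFT JOIN keeps every row from `parts`; unmatched rows get NULL for `shipments`'s columns.
Matching on a.part_id = b.part_id.
Matched pairs: 2; unmatched a rows kept: 3.

(7, Motor, 7, Grace); (7, Motor, 7, Sara); (NULL, Cable, 3, NULL); (NULL, Cable, 5, NULL); (NULL, Panel, 6, NULL)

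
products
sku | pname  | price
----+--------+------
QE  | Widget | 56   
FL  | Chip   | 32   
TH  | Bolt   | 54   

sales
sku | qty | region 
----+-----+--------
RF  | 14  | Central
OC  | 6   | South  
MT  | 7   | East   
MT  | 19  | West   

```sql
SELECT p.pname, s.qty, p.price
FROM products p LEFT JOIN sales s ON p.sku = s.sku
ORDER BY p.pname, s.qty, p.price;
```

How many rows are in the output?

3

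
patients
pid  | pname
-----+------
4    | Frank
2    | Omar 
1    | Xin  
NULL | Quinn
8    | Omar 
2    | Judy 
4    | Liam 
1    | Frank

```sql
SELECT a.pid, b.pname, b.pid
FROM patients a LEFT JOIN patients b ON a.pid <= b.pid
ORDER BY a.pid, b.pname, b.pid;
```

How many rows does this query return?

32

LEFT JOIN keeps every row from `patients a`; unmatched rows get NULL for `patients b`'s columns.
Matching on a.pid <= b.pid. A NULL in a compared column never satisfies the condition.
- a (pid=4) pairs with 3 row(s) of b.
- a (pid=2) pairs with 5 row(s) of b.
- a (pid=1) pairs with 7 row(s) of b.
- a (pid=NULL) has no partner → padded with NULL.
- a (pid=8) pairs with 1 row(s) of b.
- a (pid=2) pairs with 5 row(s) of b.
- a (pid=4) pairs with 3 row(s) of b.
- a (pid=1) pairs with 7 row(s) of b.
Total: 31 matched + 1 padded = 32 rows.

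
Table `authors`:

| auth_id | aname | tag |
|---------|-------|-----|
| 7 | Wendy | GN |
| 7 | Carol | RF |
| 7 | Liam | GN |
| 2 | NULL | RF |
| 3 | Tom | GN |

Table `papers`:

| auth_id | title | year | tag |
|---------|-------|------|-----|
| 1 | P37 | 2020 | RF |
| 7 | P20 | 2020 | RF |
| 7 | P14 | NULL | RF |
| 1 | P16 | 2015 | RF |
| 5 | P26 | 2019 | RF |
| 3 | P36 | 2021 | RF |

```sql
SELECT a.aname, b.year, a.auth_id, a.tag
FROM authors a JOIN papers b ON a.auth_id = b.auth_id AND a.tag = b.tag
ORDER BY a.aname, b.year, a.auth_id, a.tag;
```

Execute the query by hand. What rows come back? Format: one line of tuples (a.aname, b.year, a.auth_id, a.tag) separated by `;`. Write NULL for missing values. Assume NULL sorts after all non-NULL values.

INNER JOIN keeps only pairs where the ON condition holds.
Matching on a.auth_id = b.auth_id AND a.tag = b.tag.
- a[0] auth_id=7, tag=GN → no match; dropped.
- a[1] auth_id=7, tag=RF → 2 match(es) in b → 2 row(s).
- a[2] auth_id=7, tag=GN → no match; dropped.
- a[3] auth_id=2, tag=RF → no match; dropped.
- a[4] auth_id=3, tag=GN → no match; dropped.
After projecting and ordering:
a.aname | b.year | a.auth_id | a.tag
Carol | 2020 | 7 | RF
Carol | NULL | 7 | RF

(Carol, 2020, 7, RF); (Carol, NULL, 7, RF)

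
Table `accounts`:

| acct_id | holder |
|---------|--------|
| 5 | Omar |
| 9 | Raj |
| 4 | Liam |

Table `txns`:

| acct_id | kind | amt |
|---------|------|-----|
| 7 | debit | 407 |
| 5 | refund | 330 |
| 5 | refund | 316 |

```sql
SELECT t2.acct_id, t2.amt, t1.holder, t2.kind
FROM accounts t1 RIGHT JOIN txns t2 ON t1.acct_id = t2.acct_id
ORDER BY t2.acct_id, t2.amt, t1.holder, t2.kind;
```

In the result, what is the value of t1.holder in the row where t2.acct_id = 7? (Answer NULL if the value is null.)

NULL

RIGHT JOIN keeps every row from `txns`; unmatched rows get NULL for `accounts`'s columns.
Matching on t1.acct_id = t2.acct_id.
- t1 row (acct_id=5): matches 2 t2 row(s) → 2 output row(s).
- t1 row (acct_id=9): no match.
- t1 row (acct_id=4): no match.
- plus 1 unmatched t2 row(s), each kept with NULL t1 columns.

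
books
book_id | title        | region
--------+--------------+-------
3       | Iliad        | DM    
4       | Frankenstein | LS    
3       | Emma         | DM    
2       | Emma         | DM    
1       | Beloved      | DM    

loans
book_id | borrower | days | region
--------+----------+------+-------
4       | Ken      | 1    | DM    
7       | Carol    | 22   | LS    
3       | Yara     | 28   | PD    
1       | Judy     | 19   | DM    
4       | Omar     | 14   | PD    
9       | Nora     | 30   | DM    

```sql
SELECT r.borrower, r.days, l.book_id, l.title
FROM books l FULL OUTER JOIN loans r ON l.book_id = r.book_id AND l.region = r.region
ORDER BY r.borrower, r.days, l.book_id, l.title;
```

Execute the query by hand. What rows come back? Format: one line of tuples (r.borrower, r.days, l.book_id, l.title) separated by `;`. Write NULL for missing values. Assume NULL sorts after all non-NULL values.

(Carol, 22, NULL, NULL); (Judy, 19, 1, Beloved); (Ken, 1, NULL, NULL); (Nora, 30, NULL, NULL); (Omar, 14, NULL, NULL); (Yara, 28, NULL, NULL); (NULL, NULL, 2, Emma); (NULL, NULL, 3, Emma); (NULL, NULL, 3, Iliad); (NULL, NULL, 4, Frankenstein)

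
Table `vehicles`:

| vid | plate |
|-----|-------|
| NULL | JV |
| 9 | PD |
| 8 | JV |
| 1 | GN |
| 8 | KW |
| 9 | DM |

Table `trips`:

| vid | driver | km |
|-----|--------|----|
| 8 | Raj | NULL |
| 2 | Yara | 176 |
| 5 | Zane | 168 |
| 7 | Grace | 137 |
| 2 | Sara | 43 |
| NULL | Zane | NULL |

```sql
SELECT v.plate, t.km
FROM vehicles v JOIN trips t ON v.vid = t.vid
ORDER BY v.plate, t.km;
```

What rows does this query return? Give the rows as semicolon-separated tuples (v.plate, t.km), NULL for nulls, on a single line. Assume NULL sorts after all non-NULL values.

INNER JOIN keeps only pairs where the ON condition holds.
Matching on v.vid = t.vid. A NULL in a compared column never satisfies the condition.
- v row (vid=NULL): no match → dropped.
- v row (vid=9): no match → dropped.
- v row (vid=8): matches 1 t row(s) → 1 output row(s).
- v row (vid=1): no match → dropped.
- v row (vid=8): matches 1 t row(s) → 1 output row(s).
- v row (vid=9): no match → dropped.
After projecting and ordering:
v.plate | t.km
JV | NULL
KW | NULL

(JV, NULL); (KW, NULL)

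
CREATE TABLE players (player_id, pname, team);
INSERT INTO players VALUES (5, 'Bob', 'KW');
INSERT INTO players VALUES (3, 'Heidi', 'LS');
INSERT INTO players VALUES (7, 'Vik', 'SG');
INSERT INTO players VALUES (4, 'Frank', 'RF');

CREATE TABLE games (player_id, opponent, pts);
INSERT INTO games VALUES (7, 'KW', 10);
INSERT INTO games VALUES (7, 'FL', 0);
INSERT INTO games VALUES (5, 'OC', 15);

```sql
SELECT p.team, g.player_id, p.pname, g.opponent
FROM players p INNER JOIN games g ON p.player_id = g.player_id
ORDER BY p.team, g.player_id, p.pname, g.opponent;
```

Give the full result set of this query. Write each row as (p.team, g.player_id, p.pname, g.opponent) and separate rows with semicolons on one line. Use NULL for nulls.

(KW, 5, Bob, OC); (SG, 7, Vik, FL); (SG, 7, Vik, KW)

INNER JOIN keeps only pairs where the ON condition holds.
Matching on p.player_id = g.player_id.
- p[0] player_id=5 → 1 match(es) in g → 1 row(s).
- p[1] player_id=3 → no match; dropped.
- p[2] player_id=7 → 2 match(es) in g → 2 row(s).
- p[3] player_id=4 → no match; dropped.
After projecting and ordering:
p.team | g.player_id | p.pname | g.opponent
KW | 5 | Bob | OC
SG | 7 | Vik | FL
SG | 7 | Vik | KW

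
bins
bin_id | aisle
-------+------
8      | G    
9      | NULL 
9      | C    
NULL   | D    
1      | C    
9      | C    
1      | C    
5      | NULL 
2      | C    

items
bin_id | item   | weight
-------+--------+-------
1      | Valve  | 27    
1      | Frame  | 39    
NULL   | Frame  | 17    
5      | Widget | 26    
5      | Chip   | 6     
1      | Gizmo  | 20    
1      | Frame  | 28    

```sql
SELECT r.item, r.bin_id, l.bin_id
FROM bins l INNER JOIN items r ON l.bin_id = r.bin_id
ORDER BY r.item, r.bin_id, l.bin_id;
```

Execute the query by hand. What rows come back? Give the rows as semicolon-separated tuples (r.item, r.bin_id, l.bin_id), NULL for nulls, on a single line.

(Chip, 5, 5); (Frame, 1, 1); (Frame, 1, 1); (Frame, 1, 1); (Frame, 1, 1); (Gizmo, 1, 1); (Gizmo, 1, 1); (Valve, 1, 1); (Valve, 1, 1); (Widget, 5, 5)

INNER JOIN keeps only pairs where the ON condition holds.
Matching on l.bin_id = r.bin_id. A NULL in a compared column never satisfies the condition.
- l[0] bin_id=8 → no match; dropped.
- l[1] bin_id=9 → no match; dropped.
- l[2] bin_id=9 → no match; dropped.
- l[3] bin_id=NULL → no match; dropped.
- l[4] bin_id=1 → 4 match(es) in r → 4 row(s).
- l[5] bin_id=9 → no match; dropped.
- l[6] bin_id=1 → 4 match(es) in r → 4 row(s).
- l[7] bin_id=5 → 2 match(es) in r → 2 row(s).
- l[8] bin_id=2 → no match; dropped.
After projecting and ordering:
r.item | r.bin_id | l.bin_id
Chip | 5 | 5
Frame | 1 | 1
Frame | 1 | 1
Frame | 1 | 1
Frame | 1 | 1
Gizmo | 1 | 1
Gizmo | 1 | 1
Valve | 1 | 1
Valve | 1 | 1
Widget | 5 | 5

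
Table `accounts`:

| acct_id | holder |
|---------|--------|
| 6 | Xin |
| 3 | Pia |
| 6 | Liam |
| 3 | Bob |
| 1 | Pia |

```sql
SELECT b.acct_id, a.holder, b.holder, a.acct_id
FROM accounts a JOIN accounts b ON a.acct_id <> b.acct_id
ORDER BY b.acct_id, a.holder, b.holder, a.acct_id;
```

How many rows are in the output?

16

INNER JOIN keeps only pairs where the ON condition holds.
Matching on a.acct_id <> b.acct_id.
Matched pairs: 16.
Total: 16 rows.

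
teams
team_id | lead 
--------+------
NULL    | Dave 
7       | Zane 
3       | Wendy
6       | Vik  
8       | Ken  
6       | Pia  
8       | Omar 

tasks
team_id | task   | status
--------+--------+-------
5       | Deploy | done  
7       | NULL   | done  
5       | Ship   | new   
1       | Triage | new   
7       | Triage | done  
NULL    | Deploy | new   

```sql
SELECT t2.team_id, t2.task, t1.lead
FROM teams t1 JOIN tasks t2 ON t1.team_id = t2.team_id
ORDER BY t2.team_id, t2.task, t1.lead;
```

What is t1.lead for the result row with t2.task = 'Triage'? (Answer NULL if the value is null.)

INNER JOIN keeps only pairs where the ON condition holds.
Matching on t1.team_id = t2.team_id. A NULL in a compared column never satisfies the condition.
Matched pairs: 2.

Zane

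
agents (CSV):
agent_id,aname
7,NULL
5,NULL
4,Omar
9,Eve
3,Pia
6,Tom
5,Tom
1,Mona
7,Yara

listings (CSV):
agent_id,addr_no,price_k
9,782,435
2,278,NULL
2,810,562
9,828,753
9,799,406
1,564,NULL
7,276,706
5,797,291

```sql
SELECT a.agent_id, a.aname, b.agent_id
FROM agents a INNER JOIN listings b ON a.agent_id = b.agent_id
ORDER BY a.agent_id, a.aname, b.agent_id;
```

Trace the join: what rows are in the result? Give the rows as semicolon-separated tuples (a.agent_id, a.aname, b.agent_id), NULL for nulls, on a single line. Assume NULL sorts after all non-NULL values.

(1, Mona, 1); (5, Tom, 5); (5, NULL, 5); (7, Yara, 7); (7, NULL, 7); (9, Eve, 9); (9, Eve, 9); (9, Eve, 9)

INNER JOIN keeps only pairs where the ON condition holds.
Matching on a.agent_id = b.agent_id.
- agent_id=7: 1 matching b row(s), so 1 row(s) emitted.
- agent_id=5: 1 matching b row(s), so 1 row(s) emitted.
- agent_id=4: no matching b row, dropped.
- agent_id=9: 3 matching b row(s), so 3 row(s) emitted.
- agent_id=3: no matching b row, dropped.
- agent_id=6: no matching b row, dropped.
- agent_id=5: 1 matching b row(s), so 1 row(s) emitted.
- agent_id=1: 1 matching b row(s), so 1 row(s) emitted.
- agent_id=7: 1 matching b row(s), so 1 row(s) emitted.
After projecting and ordering:
a.agent_id | a.aname | b.agent_id
1 | Mona | 1
5 | Tom | 5
5 | NULL | 5
7 | Yara | 7
7 | NULL | 7
9 | Eve | 9
9 | Eve | 9
9 | Eve | 9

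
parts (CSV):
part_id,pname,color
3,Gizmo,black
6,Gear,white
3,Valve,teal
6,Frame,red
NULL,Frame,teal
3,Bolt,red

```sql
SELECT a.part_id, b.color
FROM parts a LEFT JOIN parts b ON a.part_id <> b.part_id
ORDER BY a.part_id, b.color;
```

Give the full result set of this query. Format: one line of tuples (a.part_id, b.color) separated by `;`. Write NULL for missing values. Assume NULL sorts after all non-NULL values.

(3, red); (3, red); (3, red); (3, white); (3, white); (3, white); (6, black); (6, black); (6, red); (6, red); (6, teal); (6, teal); (NULL, NULL)

LEFT JOIN keeps every row from `parts a`; unmatched rows get NULL for `parts b`'s columns.
Matching on a.part_id <> b.part_id. A NULL in a compared column never satisfies the condition.
Matched pairs: 12; unmatched a rows kept: 1.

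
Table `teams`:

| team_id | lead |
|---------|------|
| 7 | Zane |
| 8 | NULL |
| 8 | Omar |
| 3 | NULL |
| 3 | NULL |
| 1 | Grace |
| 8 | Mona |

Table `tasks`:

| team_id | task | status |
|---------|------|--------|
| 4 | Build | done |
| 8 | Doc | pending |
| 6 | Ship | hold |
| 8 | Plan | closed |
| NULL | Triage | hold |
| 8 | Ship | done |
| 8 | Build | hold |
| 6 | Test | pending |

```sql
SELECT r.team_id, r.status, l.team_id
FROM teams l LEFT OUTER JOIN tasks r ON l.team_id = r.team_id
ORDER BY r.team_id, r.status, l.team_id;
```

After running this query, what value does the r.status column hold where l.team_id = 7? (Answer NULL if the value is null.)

LEFT JOIN keeps every row from `teams`; unmatched rows get NULL for `tasks`'s columns.
Matching on l.team_id = r.team_id. A NULL in a compared column never satisfies the condition.
- l[0] team_id=7 → no match; kept with NULLs on the r side.
- l[1] team_id=8 → 4 match(es) in r → 4 row(s).
- l[2] team_id=8 → 4 match(es) in r → 4 row(s).
- l[3] team_id=3 → no match; kept with NULLs on the r side.
- l[4] team_id=3 → no match; kept with NULLs on the r side.
- l[5] team_id=1 → no match; kept with NULLs on the r side.
- l[6] team_id=8 → 4 match(es) in r → 4 row(s).

NULL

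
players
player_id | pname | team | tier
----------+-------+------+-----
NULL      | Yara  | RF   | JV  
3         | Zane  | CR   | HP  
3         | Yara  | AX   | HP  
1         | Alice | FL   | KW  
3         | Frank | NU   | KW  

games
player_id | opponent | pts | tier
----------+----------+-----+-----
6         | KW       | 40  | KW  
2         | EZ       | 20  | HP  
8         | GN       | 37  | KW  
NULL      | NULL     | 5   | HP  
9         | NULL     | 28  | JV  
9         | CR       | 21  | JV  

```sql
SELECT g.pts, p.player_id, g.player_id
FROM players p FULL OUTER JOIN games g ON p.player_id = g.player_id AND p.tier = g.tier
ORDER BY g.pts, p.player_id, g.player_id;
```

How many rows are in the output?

11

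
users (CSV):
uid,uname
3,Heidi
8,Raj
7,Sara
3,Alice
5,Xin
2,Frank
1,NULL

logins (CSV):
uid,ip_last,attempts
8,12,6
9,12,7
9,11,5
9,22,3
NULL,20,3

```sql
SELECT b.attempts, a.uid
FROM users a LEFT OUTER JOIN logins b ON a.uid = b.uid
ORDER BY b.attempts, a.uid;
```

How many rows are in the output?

LEFT JOIN keeps every row from `users`; unmatched rows get NULL for `logins`'s columns.
Matching on a.uid = b.uid. A NULL in a compared column never satisfies the condition.
- uid=3: no b row matches, row kept with b columns NULL.
- uid=8: 1 matching b row(s), so 1 row(s) emitted.
- uid=7: no b row matches, row kept with b columns NULL.
- uid=3: no b row matches, row kept with b columns NULL.
- uid=5: no b row matches, row kept with b columns NULL.
- uid=2: no b row matches, row kept with b columns NULL.
- uid=1: no b row matches, row kept with b columns NULL.
Total: 1 matched + 6 padded = 7 rows.

7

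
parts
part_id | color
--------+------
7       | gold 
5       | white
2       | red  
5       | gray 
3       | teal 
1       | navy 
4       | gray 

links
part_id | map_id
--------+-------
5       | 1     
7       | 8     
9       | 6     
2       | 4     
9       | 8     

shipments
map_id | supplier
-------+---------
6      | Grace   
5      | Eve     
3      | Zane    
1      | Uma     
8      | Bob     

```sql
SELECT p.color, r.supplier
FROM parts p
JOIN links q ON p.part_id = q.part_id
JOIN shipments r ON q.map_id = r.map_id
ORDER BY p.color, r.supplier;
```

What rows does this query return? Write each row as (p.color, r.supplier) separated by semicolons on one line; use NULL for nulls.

(gold, Bob); (gray, Uma); (white, Uma)

Step 1 — p INNER JOIN q on part_id → 4 row(s).
Then INNER JOIN `shipments r` on map_id: keep only rows whose q.map_id appears in r.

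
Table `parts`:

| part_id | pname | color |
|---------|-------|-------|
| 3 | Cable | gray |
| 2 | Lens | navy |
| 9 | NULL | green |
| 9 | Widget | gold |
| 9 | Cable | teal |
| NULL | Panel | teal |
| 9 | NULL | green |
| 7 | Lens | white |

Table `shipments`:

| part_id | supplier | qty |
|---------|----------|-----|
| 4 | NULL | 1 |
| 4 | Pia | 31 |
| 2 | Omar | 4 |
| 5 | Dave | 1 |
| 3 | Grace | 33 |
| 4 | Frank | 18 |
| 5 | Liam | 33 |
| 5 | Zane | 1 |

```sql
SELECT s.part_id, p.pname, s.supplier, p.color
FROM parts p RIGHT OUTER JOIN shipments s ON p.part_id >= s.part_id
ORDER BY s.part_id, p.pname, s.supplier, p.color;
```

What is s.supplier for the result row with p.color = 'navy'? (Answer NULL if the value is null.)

Omar

RIGHT JOIN keeps every row from `shipments`; unmatched rows get NULL for `parts`'s columns.
Matching on p.part_id >= s.part_id. A NULL in a compared column never satisfies the condition.
- p (part_id=3) pairs with 2 row(s) of s.
- p (part_id=2) pairs with 1 row(s) of s.
- p (part_id=9) pairs with 8 row(s) of s.
- p (part_id=9) pairs with 8 row(s) of s.
- p (part_id=9) pairs with 8 row(s) of s.
- p (part_id=NULL) has no partner in s.
- p (part_id=9) pairs with 8 row(s) of s.
- p (part_id=7) pairs with 8 row(s) of s.
- every s row matched at least one p row.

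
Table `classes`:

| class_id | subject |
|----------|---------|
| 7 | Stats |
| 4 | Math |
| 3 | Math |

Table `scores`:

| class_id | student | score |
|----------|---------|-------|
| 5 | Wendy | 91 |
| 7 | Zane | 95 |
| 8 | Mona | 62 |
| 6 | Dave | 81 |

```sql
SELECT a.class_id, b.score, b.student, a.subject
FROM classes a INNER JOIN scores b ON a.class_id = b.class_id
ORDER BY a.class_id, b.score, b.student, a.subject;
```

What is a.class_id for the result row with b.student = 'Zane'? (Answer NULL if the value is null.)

7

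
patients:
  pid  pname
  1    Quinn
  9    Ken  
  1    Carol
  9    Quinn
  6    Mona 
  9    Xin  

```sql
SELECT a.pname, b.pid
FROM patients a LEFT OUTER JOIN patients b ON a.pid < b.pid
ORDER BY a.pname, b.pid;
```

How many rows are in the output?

LEFT JOIN keeps every row from `patients a`; unmatched rows get NULL for `patients b`'s columns.
Matching on a.pid < b.pid.
- a row (pid=1): matches 4 b row(s) → 4 output row(s).
- a row (pid=9): no match → kept, b columns NULL.
- a row (pid=1): matches 4 b row(s) → 4 output row(s).
- a row (pid=9): no match → kept, b columns NULL.
- a row (pid=6): matches 3 b row(s) → 3 output row(s).
- a row (pid=9): no match → kept, b columns NULL.
Total: 11 matched + 3 padded = 14 rows.

14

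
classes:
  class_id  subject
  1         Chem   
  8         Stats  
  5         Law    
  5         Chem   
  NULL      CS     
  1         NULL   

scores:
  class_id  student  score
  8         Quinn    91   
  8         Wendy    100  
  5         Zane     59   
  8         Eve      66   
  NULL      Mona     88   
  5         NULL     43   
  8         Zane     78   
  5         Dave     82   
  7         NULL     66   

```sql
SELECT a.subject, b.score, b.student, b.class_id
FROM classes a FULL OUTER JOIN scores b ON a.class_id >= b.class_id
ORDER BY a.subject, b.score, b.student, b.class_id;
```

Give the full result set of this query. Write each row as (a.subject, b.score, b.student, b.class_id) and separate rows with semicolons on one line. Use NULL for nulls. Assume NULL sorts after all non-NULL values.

(CS, NULL, NULL, NULL); (Chem, 43, NULL, 5); (Chem, 59, Zane, 5); (Chem, 82, Dave, 5); (Chem, NULL, NULL, NULL); (Law, 43, NULL, 5); (Law, 59, Zane, 5); (Law, 82, Dave, 5); (Stats, 43, NULL, 5); (Stats, 59, Zane, 5); (Stats, 66, Eve, 8); (Stats, 66, NULL, 7); (Stats, 78, Zane, 8); (Stats, 82, Dave, 5); (Stats, 91, Quinn, 8); (Stats, 100, Wendy, 8); (NULL, 88, Mona, NULL); (NULL, NULL, NULL, NULL)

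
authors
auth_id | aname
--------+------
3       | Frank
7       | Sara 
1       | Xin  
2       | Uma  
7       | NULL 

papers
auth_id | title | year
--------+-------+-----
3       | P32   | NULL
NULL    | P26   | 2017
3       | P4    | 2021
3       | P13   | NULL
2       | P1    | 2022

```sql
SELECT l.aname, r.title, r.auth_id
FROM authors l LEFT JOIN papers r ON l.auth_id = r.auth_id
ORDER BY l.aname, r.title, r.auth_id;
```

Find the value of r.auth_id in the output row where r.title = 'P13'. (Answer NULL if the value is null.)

3

LEFT JOIN keeps every row from `authors`; unmatched rows get NULL for `papers`'s columns.
Matching on l.auth_id = r.auth_id. A NULL in a compared column never satisfies the condition.
- auth_id=3: 3 matching r row(s), so 3 row(s) emitted.
- auth_id=7: no r row matches, row kept with r columns NULL.
- auth_id=1: no r row matches, row kept with r columns NULL.
- auth_id=2: 1 matching r row(s), so 1 row(s) emitted.
- auth_id=7: no r row matches, row kept with r columns NULL.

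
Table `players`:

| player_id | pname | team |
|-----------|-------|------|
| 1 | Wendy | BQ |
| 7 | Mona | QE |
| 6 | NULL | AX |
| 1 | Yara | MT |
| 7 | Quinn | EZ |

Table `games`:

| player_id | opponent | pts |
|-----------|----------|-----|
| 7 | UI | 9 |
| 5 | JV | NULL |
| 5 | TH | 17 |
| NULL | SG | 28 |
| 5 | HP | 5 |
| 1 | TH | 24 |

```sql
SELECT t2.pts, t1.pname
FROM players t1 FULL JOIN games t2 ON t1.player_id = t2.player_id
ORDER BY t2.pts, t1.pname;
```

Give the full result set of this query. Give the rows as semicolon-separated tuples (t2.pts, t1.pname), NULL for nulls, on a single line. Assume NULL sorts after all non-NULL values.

(5, NULL); (9, Mona); (9, Quinn); (17, NULL); (24, Wendy); (24, Yara); (28, NULL); (NULL, NULL); (NULL, NULL)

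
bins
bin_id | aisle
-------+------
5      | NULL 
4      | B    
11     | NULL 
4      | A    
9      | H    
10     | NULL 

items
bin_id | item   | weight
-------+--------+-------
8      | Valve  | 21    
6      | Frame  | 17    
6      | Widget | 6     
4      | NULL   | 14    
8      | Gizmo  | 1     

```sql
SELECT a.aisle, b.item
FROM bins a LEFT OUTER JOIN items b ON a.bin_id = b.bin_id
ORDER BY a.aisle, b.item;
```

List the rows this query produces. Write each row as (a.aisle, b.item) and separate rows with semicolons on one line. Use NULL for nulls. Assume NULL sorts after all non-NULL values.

LEFT JOIN keeps every row from `bins`; unmatched rows get NULL for `items`'s columns.
Matching on a.bin_id = b.bin_id.
- bin_id=5: no b row matches, row kept with b columns NULL.
- bin_id=4: 1 matching b row(s), so 1 row(s) emitted.
- bin_id=11: no b row matches, row kept with b columns NULL.
- bin_id=4: 1 matching b row(s), so 1 row(s) emitted.
- bin_id=9: no b row matches, row kept with b columns NULL.
- bin_id=10: no b row matches, row kept with b columns NULL.
After projecting and ordering:
a.aisle | b.item
A | NULL
B | NULL
H | NULL
NULL | NULL
NULL | NULL
NULL | NULL

(A, NULL); (B, NULL); (H, NULL); (NULL, NULL); (NULL, NULL); (NULL, NULL)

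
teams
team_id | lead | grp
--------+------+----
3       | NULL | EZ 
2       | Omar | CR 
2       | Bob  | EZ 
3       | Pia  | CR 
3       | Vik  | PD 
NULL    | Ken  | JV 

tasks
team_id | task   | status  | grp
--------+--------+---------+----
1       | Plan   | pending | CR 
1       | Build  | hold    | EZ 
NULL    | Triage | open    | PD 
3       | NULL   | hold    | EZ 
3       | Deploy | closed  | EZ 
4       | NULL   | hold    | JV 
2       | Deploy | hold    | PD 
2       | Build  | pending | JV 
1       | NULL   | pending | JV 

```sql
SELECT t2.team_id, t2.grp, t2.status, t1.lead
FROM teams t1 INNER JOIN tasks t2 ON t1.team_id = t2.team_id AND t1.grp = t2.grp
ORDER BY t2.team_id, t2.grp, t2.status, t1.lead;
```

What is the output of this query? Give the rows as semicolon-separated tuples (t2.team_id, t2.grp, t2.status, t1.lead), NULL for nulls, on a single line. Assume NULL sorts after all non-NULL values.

(3, EZ, closed, NULL); (3, EZ, hold, NULL)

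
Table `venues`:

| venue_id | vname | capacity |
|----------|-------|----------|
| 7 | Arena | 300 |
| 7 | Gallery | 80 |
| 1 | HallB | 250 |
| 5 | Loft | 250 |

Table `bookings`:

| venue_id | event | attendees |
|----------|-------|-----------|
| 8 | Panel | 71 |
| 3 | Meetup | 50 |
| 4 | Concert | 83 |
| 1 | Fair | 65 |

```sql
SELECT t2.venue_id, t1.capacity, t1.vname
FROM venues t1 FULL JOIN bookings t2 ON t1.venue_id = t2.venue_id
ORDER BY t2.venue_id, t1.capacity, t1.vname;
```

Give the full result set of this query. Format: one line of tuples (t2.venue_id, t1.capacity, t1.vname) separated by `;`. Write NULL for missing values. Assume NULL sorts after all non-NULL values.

FULL OUTER JOIN keeps every row from both sides; unmatched rows get NULL for the other side's columns.
Matching on t1.venue_id = t2.venue_id.
Matched pairs: 1; unmatched t1 rows kept: 3; unmatched t2 rows kept: 3.

(1, 250, HallB); (3, NULL, NULL); (4, NULL, NULL); (8, NULL, NULL); (NULL, 80, Gallery); (NULL, 250, Loft); (NULL, 300, Arena)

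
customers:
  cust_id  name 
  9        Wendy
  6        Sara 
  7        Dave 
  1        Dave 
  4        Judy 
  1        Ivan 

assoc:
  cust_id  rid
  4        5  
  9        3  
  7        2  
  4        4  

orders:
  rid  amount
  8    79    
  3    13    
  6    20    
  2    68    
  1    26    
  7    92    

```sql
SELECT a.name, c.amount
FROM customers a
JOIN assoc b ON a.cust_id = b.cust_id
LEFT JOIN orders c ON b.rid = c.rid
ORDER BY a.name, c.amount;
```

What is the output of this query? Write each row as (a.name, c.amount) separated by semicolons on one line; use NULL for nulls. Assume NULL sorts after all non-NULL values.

(Dave, 68); (Judy, NULL); (Judy, NULL); (Wendy, 13)

Joins associate left-to-right: customers INNER JOIN assoc on cust_id gives 4 intermediate row(s).
Then LEFT JOIN `orders c` on rid: each of those 4 rows is kept; rows whose b.rid has no match in c get NULL for c's columns.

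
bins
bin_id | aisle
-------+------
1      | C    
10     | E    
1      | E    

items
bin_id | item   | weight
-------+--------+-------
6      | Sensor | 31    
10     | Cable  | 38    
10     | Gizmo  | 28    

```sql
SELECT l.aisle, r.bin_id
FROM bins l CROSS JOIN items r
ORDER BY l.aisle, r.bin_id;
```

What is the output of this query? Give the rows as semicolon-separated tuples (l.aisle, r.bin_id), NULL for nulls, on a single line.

CROSS JOIN pairs every row of `bins` with every row of `items`: 3 × 3 = 9 rows.
After projecting and ordering:
l.aisle | r.bin_id
C | 6
C | 10
C | 10
E | 6
E | 6
E | 10
E | 10
E | 10
E | 10

(C, 6); (C, 10); (C, 10); (E, 6); (E, 6); (E, 10); (E, 10); (E, 10); (E, 10)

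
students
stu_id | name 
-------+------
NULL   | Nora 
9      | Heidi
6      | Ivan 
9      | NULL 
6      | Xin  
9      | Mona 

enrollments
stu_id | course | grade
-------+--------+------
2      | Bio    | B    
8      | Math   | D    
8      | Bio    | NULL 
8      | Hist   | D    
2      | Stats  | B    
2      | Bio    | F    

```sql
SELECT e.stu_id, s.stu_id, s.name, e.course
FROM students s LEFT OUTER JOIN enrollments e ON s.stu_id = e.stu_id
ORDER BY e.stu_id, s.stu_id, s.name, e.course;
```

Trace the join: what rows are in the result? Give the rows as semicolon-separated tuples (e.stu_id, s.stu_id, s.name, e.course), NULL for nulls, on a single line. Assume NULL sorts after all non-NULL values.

LEFT JOIN keeps every row from `students`; unmatched rows get NULL for `enrollments`'s columns.
Matching on s.stu_id = e.stu_id. A NULL in a compared column never satisfies the condition.
Matched pairs: 0; unmatched s rows kept: 6.

(NULL, 6, Ivan, NULL); (NULL, 6, Xin, NULL); (NULL, 9, Heidi, NULL); (NULL, 9, Mona, NULL); (NULL, 9, NULL, NULL); (NULL, NULL, Nora, NULL)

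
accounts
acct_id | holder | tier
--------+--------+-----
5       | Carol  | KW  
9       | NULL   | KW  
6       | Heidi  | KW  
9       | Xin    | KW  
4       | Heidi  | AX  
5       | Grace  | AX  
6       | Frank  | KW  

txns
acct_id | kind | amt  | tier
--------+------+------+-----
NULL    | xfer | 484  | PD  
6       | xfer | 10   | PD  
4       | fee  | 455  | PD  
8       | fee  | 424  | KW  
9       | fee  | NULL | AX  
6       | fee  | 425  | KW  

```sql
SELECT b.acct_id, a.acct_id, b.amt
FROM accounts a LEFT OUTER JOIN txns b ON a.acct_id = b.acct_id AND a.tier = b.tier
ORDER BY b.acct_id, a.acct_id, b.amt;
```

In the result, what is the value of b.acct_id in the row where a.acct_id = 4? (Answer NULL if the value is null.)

LEFT JOIN keeps every row from `accounts`; unmatched rows get NULL for `txns`'s columns.
Matching on a.acct_id = b.acct_id AND a.tier = b.tier. A NULL in a compared column never satisfies the condition.
Matched pairs: 2; unmatched a rows kept: 5.

NULL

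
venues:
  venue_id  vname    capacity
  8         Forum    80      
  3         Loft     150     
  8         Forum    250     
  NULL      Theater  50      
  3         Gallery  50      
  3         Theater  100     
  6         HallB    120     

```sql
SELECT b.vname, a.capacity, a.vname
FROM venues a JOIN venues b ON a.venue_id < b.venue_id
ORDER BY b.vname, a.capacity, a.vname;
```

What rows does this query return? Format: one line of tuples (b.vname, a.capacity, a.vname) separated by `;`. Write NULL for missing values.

(Forum, 50, Gallery); (Forum, 50, Gallery); (Forum, 100, Theater); (Forum, 100, Theater); (Forum, 120, HallB); (Forum, 120, HallB); (Forum, 150, Loft); (Forum, 150, Loft); (HallB, 50, Gallery); (HallB, 100, Theater); (HallB, 150, Loft)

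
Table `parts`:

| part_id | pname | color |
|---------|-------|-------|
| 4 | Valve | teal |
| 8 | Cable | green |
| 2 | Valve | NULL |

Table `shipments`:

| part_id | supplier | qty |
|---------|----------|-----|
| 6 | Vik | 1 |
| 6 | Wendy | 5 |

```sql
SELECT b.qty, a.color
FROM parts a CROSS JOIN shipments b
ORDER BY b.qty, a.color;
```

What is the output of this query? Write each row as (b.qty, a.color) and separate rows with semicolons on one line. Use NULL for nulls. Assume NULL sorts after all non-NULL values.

CROSS JOIN pairs every row of `parts` with every row of `shipments`: 3 × 2 = 6 rows.

(1, green); (1, teal); (1, NULL); (5, green); (5, teal); (5, NULL)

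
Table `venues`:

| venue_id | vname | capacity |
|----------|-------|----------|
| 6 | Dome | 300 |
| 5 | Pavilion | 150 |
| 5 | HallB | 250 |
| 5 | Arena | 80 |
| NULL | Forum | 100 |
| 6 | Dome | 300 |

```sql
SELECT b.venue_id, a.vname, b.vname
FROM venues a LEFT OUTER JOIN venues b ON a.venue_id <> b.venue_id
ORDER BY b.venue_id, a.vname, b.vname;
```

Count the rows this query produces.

13

LEFT JOIN keeps every row from `venues a`; unmatched rows get NULL for `venues b`'s columns.
Matching on a.venue_id <> b.venue_id. A NULL in a compared column never satisfies the condition.
- venue_id=6: 3 matching b row(s), so 3 row(s) emitted.
- venue_id=5: 2 matching b row(s), so 2 row(s) emitted.
- venue_id=5: 2 matching b row(s), so 2 row(s) emitted.
- venue_id=5: 2 matching b row(s), so 2 row(s) emitted.
- venue_id=NULL: no b row matches, row kept with b columns NULL.
- venue_id=6: 3 matching b row(s), so 3 row(s) emitted.
Total: 12 matched + 1 padded = 13 rows.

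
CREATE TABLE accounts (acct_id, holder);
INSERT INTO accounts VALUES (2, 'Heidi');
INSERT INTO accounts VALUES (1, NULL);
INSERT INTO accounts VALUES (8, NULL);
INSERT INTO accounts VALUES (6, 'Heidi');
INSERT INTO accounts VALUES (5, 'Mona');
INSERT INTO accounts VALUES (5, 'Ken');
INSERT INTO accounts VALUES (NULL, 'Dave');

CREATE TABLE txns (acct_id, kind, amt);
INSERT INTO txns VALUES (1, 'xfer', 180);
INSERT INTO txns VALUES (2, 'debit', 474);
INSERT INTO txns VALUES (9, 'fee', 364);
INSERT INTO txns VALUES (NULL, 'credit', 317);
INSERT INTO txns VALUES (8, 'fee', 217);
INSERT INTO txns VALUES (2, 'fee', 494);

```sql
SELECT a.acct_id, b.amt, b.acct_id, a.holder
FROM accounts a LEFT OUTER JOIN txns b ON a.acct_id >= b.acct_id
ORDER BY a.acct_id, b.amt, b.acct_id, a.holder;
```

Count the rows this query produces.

LEFT JOIN keeps every row from `accounts`; unmatched rows get NULL for `txns`'s columns.
Matching on a.acct_id >= b.acct_id. A NULL in a compared column never satisfies the condition.
- a row (acct_id=2): matches 3 b row(s) → 3 output row(s).
- a row (acct_id=1): matches 1 b row(s) → 1 output row(s).
- a row (acct_id=8): matches 4 b row(s) → 4 output row(s).
- a row (acct_id=6): matches 3 b row(s) → 3 output row(s).
- a row (acct_id=5): matches 3 b row(s) → 3 output row(s).
- a row (acct_id=5): matches 3 b row(s) → 3 output row(s).
- a row (acct_id=NULL): no match → kept, b columns NULL.
Total: 17 matched + 1 padded = 18 rows.

18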